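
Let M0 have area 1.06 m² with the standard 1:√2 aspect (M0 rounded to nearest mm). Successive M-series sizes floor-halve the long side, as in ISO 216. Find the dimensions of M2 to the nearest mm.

433 × 612 mm

Let M0's short side be w mm. w · w√2 = 1.06 m² = 1,060,000 mm², so w ≈ 865.8 mm and w√2 ≈ 1224.4 mm → M0 = 866 × 1224 mm.
M1: ⌊1224/2⌋ × 866 = 612 × 866 mm
M2: ⌊866/2⌋ × 612 = 433 × 612 mm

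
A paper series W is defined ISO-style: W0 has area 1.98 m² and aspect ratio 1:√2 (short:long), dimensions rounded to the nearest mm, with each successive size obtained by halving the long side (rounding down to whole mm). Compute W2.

591 × 836 mm

Let W0's short side be w mm. w · w√2 = 1.98 m² = 1,980,000 mm², so w ≈ 1183.2 mm and w√2 ≈ 1673.4 mm → W0 = 1183 × 1673 mm.
W1: ⌊1673/2⌋ × 1183 = 836 × 1183 mm
W2: ⌊1183/2⌋ × 836 = 591 × 836 mm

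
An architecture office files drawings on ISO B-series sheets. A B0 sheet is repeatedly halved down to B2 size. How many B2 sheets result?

4

B0 = 1000 × 1414 mm; B2 = 500 × 707 mm.
Each halving step doubles the count; 2 steps from B0 to B2.
2^2 = 4.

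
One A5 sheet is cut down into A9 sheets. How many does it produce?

16

A5 = 148 × 210 mm; A9 = 37 × 52 mm.
Each halving step doubles the count; 4 steps from A5 to A9.
2^4 = 16.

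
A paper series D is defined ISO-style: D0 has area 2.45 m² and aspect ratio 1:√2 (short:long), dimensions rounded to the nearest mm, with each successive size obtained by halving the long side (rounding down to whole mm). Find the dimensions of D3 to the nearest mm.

Let D0's short side be w mm. w · w√2 = 2.45 m² = 2,450,000 mm², so w ≈ 1316.2 mm and w√2 ≈ 1861.4 mm → D0 = 1316 × 1861 mm.
D1: ⌊1861/2⌋ × 1316 = 930 × 1316 mm
D2: ⌊1316/2⌋ × 930 = 658 × 930 mm
D3: ⌊930/2⌋ × 658 = 465 × 658 mm

465 × 658 mm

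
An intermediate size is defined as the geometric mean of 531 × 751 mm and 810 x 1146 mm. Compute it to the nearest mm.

Short side: √(531 · 810) = √430110 ≈ 655.8 → 656 mm
Long side: √(751 · 1146) = √860646 ≈ 927.7 → 928 mm

656 × 928 mm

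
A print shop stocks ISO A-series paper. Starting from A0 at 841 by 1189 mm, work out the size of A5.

A1: ⌊1189/2⌋ × 841 = 594 × 841 mm
A2: ⌊841/2⌋ × 594 = 420 × 594 mm
A3: ⌊594/2⌋ × 420 = 297 × 420 mm
A4: ⌊420/2⌋ × 297 = 210 × 297 mm
A5: ⌊297/2⌋ × 210 = 148 × 210 mm

148 × 210 mm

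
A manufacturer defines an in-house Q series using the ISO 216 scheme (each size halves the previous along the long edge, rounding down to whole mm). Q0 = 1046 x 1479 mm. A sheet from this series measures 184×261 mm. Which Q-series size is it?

Q5

Q0: 1046 × 1479 mm
Q1: 739 × 1046 mm
Q2: 523 × 739 mm
Q3: 369 × 523 mm
Q4: 261 × 369 mm
Q5: 184 × 261 mm
Q6: 130 × 184 mm
→ matches Q5.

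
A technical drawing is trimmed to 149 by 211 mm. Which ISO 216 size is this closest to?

A5 (148 × 210 mm)

Aspect ratio 211/149 ≈ 1.416 — close to the ISO √2 ≈ 1.414.
In the A-series (A0 area = 1 m²): A5 = 148 × 210 mm.
Off by 2 mm total — nearest standard size.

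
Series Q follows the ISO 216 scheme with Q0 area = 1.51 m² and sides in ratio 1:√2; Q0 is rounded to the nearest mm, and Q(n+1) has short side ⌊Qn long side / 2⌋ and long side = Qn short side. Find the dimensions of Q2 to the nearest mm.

516 × 730 mm

Let Q0's short side be w mm. w · w√2 = 1.51 m² = 1,510,000 mm², so w ≈ 1033.3 mm and w√2 ≈ 1461.3 mm → Q0 = 1033 × 1461 mm.
Q1: ⌊1461/2⌋ × 1033 = 730 × 1033 mm
Q2: ⌊1033/2⌋ × 730 = 516 × 730 mm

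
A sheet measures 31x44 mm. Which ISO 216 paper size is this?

B10 (31 × 44 mm)

Aspect ratio 44/31 ≈ 1.419 — close to the ISO √2 ≈ 1.414.
In the B-series (B0 = 1000 × 1414 mm): B10 = 31 × 44 mm.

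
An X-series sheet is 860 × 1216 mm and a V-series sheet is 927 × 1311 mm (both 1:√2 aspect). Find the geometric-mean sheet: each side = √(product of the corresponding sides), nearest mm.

Short side: √(860 · 927) = √797220 ≈ 892.9 → 893 mm
Long side: √(1216 · 1311) = √1594176 ≈ 1262.6 → 1263 mm

893 × 1263 mm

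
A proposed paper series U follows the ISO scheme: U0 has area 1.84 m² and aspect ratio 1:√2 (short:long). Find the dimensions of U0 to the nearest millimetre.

Let the short side be w mm. Then w · w√2 = 1.84 m² = 1,840,000 mm².
w² = 1,840,000/√2, so w ≈ 1140.6 mm; long side = w√2 ≈ 1613.1 mm.

1141 × 1613 mm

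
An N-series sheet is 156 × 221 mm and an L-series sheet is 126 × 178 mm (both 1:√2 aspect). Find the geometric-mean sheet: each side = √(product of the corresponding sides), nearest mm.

Short side: √(156 · 126) = √19656 ≈ 140.2 → 140 mm
Long side: √(221 · 178) = √39338 ≈ 198.3 → 198 mm

140 × 198 mm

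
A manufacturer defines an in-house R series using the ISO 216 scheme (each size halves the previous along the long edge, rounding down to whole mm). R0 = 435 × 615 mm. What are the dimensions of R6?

54 × 76 mm

R1 = 307 × 435 mm (from R0 by 1 halving).
R2: ⌊435/2⌋ × 307 = 217 × 307 mm
R3: ⌊307/2⌋ × 217 = 153 × 217 mm
R4: ⌊217/2⌋ × 153 = 108 × 153 mm
R5: ⌊153/2⌋ × 108 = 76 × 108 mm
R6: ⌊108/2⌋ × 76 = 54 × 76 mm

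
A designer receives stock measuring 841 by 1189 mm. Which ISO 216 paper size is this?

A0 (841 × 1189 mm)

Aspect ratio 1189/841 ≈ 1.414 — close to the ISO √2 ≈ 1.414.
In the A-series (A0 area = 1 m²): A0 = 841 × 1189 mm.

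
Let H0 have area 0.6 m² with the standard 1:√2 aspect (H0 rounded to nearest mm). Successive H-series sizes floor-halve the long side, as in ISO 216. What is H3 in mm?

Let H0's short side be w mm. w · w√2 = 0.6 m² = 600,000 mm², so w ≈ 651.4 mm and w√2 ≈ 921.2 mm → H0 = 651 × 921 mm.
H1: ⌊921/2⌋ × 651 = 460 × 651 mm
H2: ⌊651/2⌋ × 460 = 325 × 460 mm
H3: ⌊460/2⌋ × 325 = 230 × 325 mm

230 × 325 mm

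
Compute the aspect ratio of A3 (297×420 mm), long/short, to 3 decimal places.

1.414

420 / 297 = 1.414
Matches √2 ≈ 1.414 — the ISO 216 defining ratio.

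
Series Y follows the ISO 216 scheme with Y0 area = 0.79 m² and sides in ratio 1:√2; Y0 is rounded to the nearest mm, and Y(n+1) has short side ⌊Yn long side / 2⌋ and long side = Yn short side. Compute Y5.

132 × 186 mm

Let Y0's short side be w mm. w · w√2 = 0.79 m² = 790,000 mm², so w ≈ 747.4 mm and w√2 ≈ 1057.0 mm → Y0 = 747 × 1057 mm.
Y1: ⌊1057/2⌋ × 747 = 528 × 747 mm
Y2: ⌊747/2⌋ × 528 = 373 × 528 mm
Y3: ⌊528/2⌋ × 373 = 264 × 373 mm
Y4: ⌊373/2⌋ × 264 = 186 × 264 mm
Y5: ⌊264/2⌋ × 186 = 132 × 186 mm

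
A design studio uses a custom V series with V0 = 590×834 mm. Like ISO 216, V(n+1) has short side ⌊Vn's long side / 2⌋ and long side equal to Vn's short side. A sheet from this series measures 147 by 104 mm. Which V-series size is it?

V0: 590 × 834 mm
V1: 417 × 590 mm
V2: 295 × 417 mm
V3: 208 × 295 mm
V4: 147 × 208 mm
V5: 104 × 147 mm
V6: 73 × 104 mm
→ matches V5.

V5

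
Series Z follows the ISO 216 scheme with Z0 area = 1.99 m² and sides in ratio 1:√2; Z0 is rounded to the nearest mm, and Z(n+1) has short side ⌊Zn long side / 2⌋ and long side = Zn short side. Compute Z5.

209 × 296 mm

Let Z0's short side be w mm. w · w√2 = 1.99 m² = 1,990,000 mm², so w ≈ 1186.2 mm and w√2 ≈ 1677.6 mm → Z0 = 1186 × 1678 mm.
Z1: ⌊1678/2⌋ × 1186 = 839 × 1186 mm
Z2: ⌊1186/2⌋ × 839 = 593 × 839 mm
Z3: ⌊839/2⌋ × 593 = 419 × 593 mm
Z4: ⌊593/2⌋ × 419 = 296 × 419 mm
Z5: ⌊419/2⌋ × 296 = 209 × 296 mm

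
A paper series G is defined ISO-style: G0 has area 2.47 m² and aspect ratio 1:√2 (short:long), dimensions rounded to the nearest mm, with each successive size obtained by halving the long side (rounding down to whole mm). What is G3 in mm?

Let G0's short side be w mm. w · w√2 = 2.47 m² = 2,470,000 mm², so w ≈ 1321.6 mm and w√2 ≈ 1869.0 mm → G0 = 1322 × 1869 mm.
G1: ⌊1869/2⌋ × 1322 = 934 × 1322 mm
G2: ⌊1322/2⌋ × 934 = 661 × 934 mm
G3: ⌊934/2⌋ × 661 = 467 × 661 mm

467 × 661 mm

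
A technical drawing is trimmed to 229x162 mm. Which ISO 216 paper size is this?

Aspect ratio 229/162 ≈ 1.414 — close to the ISO √2 ≈ 1.414.
In the C-series (envelope sizes, between A and B): C5 = 162 × 229 mm.

C5 (162 × 229 mm)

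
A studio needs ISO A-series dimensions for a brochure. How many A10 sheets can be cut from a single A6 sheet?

16

Each ISO step halves the sheet: 1 × A6 → 2 × A7 → 4 × A8 → 8 × A9 → …
From A6 to A10 is 4 halving steps: 2^4 = 16.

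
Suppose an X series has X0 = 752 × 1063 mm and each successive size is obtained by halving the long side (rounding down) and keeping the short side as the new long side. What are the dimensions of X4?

188 × 265 mm

X1: ⌊1063/2⌋ × 752 = 531 × 752 mm
X2: ⌊752/2⌋ × 531 = 376 × 531 mm
X3: ⌊531/2⌋ × 376 = 265 × 376 mm
X4: ⌊376/2⌋ × 265 = 188 × 265 mm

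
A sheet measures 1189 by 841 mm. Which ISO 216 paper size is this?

Aspect ratio 1189/841 ≈ 1.414 — close to the ISO √2 ≈ 1.414.
In the A-series (A0 area = 1 m²): A0 = 841 × 1189 mm.

A0 (841 × 1189 mm)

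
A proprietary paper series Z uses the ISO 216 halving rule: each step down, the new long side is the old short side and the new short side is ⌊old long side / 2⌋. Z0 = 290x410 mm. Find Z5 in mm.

51 × 72 mm

Z1: ⌊410/2⌋ × 290 = 205 × 290 mm
Z2: ⌊290/2⌋ × 205 = 145 × 205 mm
Z3: ⌊205/2⌋ × 145 = 102 × 145 mm
Z4: ⌊145/2⌋ × 102 = 72 × 102 mm
Z5: ⌊102/2⌋ × 72 = 51 × 72 mm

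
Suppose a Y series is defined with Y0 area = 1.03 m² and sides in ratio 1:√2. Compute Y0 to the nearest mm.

Let the short side be w mm. Then w · w√2 = 1.03 m² = 1,030,000 mm².
w² = 1,030,000/√2, so w ≈ 853.4 mm; long side = w√2 ≈ 1206.9 mm.

853 × 1207 mm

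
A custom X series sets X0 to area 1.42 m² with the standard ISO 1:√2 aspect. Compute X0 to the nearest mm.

Let the short side be w mm. Then w · w√2 = 1.42 m² = 1,420,000 mm².
w² = 1,420,000/√2, so w ≈ 1002.0 mm; long side = w√2 ≈ 1417.1 mm.

1002 × 1417 mm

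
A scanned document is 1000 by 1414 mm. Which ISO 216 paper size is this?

Aspect ratio 1414/1000 ≈ 1.414 — close to the ISO √2 ≈ 1.414.
In the B-series (B0 = 1000 × 1414 mm): B0 = 1000 × 1414 mm.

B0 (1000 × 1414 mm)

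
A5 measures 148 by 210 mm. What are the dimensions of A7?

A6: ⌊210/2⌋ × 148 = 105 × 148 mm
A7: ⌊148/2⌋ × 105 = 74 × 105 mm

74 × 105 mm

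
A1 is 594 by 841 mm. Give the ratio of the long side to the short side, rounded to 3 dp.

841 / 594 = 1.416
ISO 216 targets √2 ≈ 1.414; the +0.002 deviation is from mm rounding.

1.416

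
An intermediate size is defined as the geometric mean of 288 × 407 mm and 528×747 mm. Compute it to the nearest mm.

Short side: √(288 · 528) = √152064 ≈ 390.0 → 390 mm
Long side: √(407 · 747) = √304029 ≈ 551.4 → 551 mm

390 × 551 mm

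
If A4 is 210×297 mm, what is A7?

A5: ⌊297/2⌋ × 210 = 148 × 210 mm
A6: ⌊210/2⌋ × 148 = 105 × 148 mm
A7: ⌊148/2⌋ × 105 = 74 × 105 mm

74 × 105 mm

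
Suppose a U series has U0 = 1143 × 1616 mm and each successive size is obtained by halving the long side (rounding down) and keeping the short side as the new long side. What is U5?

U1: ⌊1616/2⌋ × 1143 = 808 × 1143 mm
U2: ⌊1143/2⌋ × 808 = 571 × 808 mm
U3: ⌊808/2⌋ × 571 = 404 × 571 mm
U4: ⌊571/2⌋ × 404 = 285 × 404 mm
U5: ⌊404/2⌋ × 285 = 202 × 285 mm

202 × 285 mm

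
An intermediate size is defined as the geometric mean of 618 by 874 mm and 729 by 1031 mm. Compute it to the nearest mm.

671 × 949 mm

Short side: √(618 · 729) = √450522 ≈ 671.2 → 671 mm
Long side: √(874 · 1031) = √901094 ≈ 949.3 → 949 mm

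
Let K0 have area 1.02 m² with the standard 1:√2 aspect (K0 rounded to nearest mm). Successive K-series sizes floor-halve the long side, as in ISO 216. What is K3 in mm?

300 × 424 mm

Let K0's short side be w mm. w · w√2 = 1.02 m² = 1,020,000 mm², so w ≈ 849.3 mm and w√2 ≈ 1201.0 mm → K0 = 849 × 1201 mm.
K1: ⌊1201/2⌋ × 849 = 600 × 849 mm
K2: ⌊849/2⌋ × 600 = 424 × 600 mm
K3: ⌊600/2⌋ × 424 = 300 × 424 mm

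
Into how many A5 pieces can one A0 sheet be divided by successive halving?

32

A0 = 841 × 1189 mm; A5 = 148 × 210 mm.
Each halving step doubles the count; 5 steps from A0 to A5.
2^5 = 32.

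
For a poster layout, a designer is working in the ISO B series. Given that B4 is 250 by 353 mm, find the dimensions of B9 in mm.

B5: ⌊353/2⌋ × 250 = 176 × 250 mm
B6: ⌊250/2⌋ × 176 = 125 × 176 mm
B7: ⌊176/2⌋ × 125 = 88 × 125 mm
B8: ⌊125/2⌋ × 88 = 62 × 88 mm
B9: ⌊88/2⌋ × 62 = 44 × 62 mm

44 × 62 mm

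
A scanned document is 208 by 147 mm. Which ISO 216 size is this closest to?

Aspect ratio 208/147 ≈ 1.415 — close to the ISO √2 ≈ 1.414.
In the A-series (A0 area = 1 m²): A5 = 148 × 210 mm.
Off by 3 mm total — nearest standard size.

A5 (148 × 210 mm)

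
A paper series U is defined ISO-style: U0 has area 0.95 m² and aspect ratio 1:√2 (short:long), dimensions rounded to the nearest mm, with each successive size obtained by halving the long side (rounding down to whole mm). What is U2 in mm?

Let U0's short side be w mm. w · w√2 = 0.95 m² = 950,000 mm², so w ≈ 819.6 mm and w√2 ≈ 1159.1 mm → U0 = 820 × 1159 mm.
U1: ⌊1159/2⌋ × 820 = 579 × 820 mm
U2: ⌊820/2⌋ × 579 = 410 × 579 mm

410 × 579 mm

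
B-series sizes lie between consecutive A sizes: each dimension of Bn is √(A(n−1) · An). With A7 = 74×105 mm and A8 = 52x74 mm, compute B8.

62 × 88 mm

Short side: √(74 · 52) = √3848 ≈ 62.0 → 62 mm
Long side: √(105 · 74) = √7770 ≈ 88.1 → 88 mm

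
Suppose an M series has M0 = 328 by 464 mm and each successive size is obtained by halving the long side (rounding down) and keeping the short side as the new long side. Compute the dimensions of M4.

82 × 116 mm

M1: ⌊464/2⌋ × 328 = 232 × 328 mm
M2: ⌊328/2⌋ × 232 = 164 × 232 mm
M3: ⌊232/2⌋ × 164 = 116 × 164 mm
M4: ⌊164/2⌋ × 116 = 82 × 116 mm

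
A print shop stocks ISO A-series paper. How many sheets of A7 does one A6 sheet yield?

2

Each ISO step halves the sheet: 1 × A6 → 2 × A7
From A6 to A7 is 1 halving step: 2^1 = 2.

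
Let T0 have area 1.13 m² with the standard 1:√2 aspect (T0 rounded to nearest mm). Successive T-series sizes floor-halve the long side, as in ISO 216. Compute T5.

158 × 223 mm

Let T0's short side be w mm. w · w√2 = 1.13 m² = 1,130,000 mm², so w ≈ 893.9 mm and w√2 ≈ 1264.1 mm → T0 = 894 × 1264 mm.
T1: ⌊1264/2⌋ × 894 = 632 × 894 mm
T2: ⌊894/2⌋ × 632 = 447 × 632 mm
T3: ⌊632/2⌋ × 447 = 316 × 447 mm
T4: ⌊447/2⌋ × 316 = 223 × 316 mm
T5: ⌊316/2⌋ × 223 = 158 × 223 mm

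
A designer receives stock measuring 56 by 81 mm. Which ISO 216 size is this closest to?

C8 (57 × 81 mm)

Aspect ratio 81/56 ≈ 1.446 (ISO target is √2 ≈ 1.414).
In the C-series (envelope sizes, between A and B): C8 = 57 × 81 mm.
Off by 1 mm total — nearest standard size.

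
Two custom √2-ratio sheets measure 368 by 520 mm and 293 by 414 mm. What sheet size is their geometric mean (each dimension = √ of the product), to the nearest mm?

Short side: √(368 · 293) = √107824 ≈ 328.4 → 328 mm
Long side: √(520 · 414) = √215280 ≈ 464.0 → 464 mm

328 × 464 mm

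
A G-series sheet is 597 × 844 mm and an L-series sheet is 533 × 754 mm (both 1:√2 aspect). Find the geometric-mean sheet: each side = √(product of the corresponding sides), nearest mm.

564 × 798 mm

Short side: √(597 · 533) = √318201 ≈ 564.1 → 564 mm
Long side: √(844 · 754) = √636376 ≈ 797.7 → 798 mm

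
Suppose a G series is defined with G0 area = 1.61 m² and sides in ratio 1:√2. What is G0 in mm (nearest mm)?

Let the short side be w mm. Then w · w√2 = 1.61 m² = 1,610,000 mm².
w² = 1,610,000/√2, so w ≈ 1067.0 mm; long side = w√2 ≈ 1508.9 mm.

1067 × 1509 mm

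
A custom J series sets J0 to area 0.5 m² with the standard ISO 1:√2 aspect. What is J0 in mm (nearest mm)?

595 × 841 mm

Let the short side be w mm. Then w · w√2 = 0.5 m² = 500,000 mm².
w² = 500,000/√2, so w ≈ 594.6 mm; long side = w√2 ≈ 840.9 mm.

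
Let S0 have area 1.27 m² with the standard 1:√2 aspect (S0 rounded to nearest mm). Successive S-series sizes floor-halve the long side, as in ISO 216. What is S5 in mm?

167 × 237 mm

Let S0's short side be w mm. w · w√2 = 1.27 m² = 1,270,000 mm², so w ≈ 947.6 mm and w√2 ≈ 1340.2 mm → S0 = 948 × 1340 mm.
S1: ⌊1340/2⌋ × 948 = 670 × 948 mm
S2: ⌊948/2⌋ × 670 = 474 × 670 mm
S3: ⌊670/2⌋ × 474 = 335 × 474 mm
S4: ⌊474/2⌋ × 335 = 237 × 335 mm
S5: ⌊335/2⌋ × 237 = 167 × 237 mm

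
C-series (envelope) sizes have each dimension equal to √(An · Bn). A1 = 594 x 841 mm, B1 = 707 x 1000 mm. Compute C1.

Short side: √(594 · 707) = √419958 ≈ 648.0 → 648 mm
Long side: √(841 · 1000) = √841000 ≈ 917.1 → 917 mm

648 × 917 mm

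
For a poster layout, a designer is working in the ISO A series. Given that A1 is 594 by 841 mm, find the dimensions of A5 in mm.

A2: ⌊841/2⌋ × 594 = 420 × 594 mm
A3: ⌊594/2⌋ × 420 = 297 × 420 mm
A4: ⌊420/2⌋ × 297 = 210 × 297 mm
A5: ⌊297/2⌋ × 210 = 148 × 210 mm

148 × 210 mm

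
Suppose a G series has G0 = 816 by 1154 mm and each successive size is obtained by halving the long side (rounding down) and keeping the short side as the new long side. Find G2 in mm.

G1: ⌊1154/2⌋ × 816 = 577 × 816 mm
G2: ⌊816/2⌋ × 577 = 408 × 577 mm

408 × 577 mm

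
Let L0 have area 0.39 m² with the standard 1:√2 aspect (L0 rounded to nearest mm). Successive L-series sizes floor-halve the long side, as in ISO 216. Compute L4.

131 × 185 mm

Let L0's short side be w mm. w · w√2 = 0.39 m² = 390,000 mm², so w ≈ 525.1 mm and w√2 ≈ 742.7 mm → L0 = 525 × 743 mm.
L1: ⌊743/2⌋ × 525 = 371 × 525 mm
L2: ⌊525/2⌋ × 371 = 262 × 371 mm
L3: ⌊371/2⌋ × 262 = 185 × 262 mm
L4: ⌊262/2⌋ × 185 = 131 × 185 mm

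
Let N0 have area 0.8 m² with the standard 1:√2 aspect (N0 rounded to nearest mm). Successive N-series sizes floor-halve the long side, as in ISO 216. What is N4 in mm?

188 × 266 mm

Let N0's short side be w mm. w · w√2 = 0.8 m² = 800,000 mm², so w ≈ 752.1 mm and w√2 ≈ 1063.7 mm → N0 = 752 × 1064 mm.
N1: ⌊1064/2⌋ × 752 = 532 × 752 mm
N2: ⌊752/2⌋ × 532 = 376 × 532 mm
N3: ⌊532/2⌋ × 376 = 266 × 376 mm
N4: ⌊376/2⌋ × 266 = 188 × 266 mm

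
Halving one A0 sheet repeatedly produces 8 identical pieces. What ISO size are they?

8 = 2^3, so 3 halving steps.
A0 → A1 → … → A3 after 3 steps.

A3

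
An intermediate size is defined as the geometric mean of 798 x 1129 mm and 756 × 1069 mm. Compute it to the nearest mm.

Short side: √(798 · 756) = √603288 ≈ 776.7 → 777 mm
Long side: √(1129 · 1069) = √1206901 ≈ 1098.6 → 1099 mm

777 × 1099 mm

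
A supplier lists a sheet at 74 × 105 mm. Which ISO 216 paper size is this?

A7 (74 × 105 mm)

Aspect ratio 105/74 ≈ 1.419 — close to the ISO √2 ≈ 1.414.
In the A-series (A0 area = 1 m²): A7 = 74 × 105 mm.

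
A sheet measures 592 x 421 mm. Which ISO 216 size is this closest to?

Aspect ratio 592/421 ≈ 1.406 — close to the ISO √2 ≈ 1.414.
In the A-series (A0 area = 1 m²): A2 = 420 × 594 mm.
Off by 3 mm total — nearest standard size.

A2 (420 × 594 mm)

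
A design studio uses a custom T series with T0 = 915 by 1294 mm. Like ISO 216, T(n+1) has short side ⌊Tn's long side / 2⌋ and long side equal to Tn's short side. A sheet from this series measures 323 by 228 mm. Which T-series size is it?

T0: 915 × 1294 mm
T1: 647 × 915 mm
T2: 457 × 647 mm
T3: 323 × 457 mm
T4: 228 × 323 mm
T5: 161 × 228 mm
→ matches T4.

T4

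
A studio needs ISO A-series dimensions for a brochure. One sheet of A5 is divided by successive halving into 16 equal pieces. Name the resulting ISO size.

A9

16 = 2^4, so 4 halving steps.
A5 → A6 → … → A9 after 4 steps.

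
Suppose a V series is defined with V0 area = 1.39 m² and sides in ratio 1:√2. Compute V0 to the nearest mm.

991 × 1402 mm

Let the short side be w mm. Then w · w√2 = 1.39 m² = 1,390,000 mm².
w² = 1,390,000/√2, so w ≈ 991.4 mm; long side = w√2 ≈ 1402.1 mm.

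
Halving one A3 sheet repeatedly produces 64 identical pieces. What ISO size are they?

64 = 2^6, so 6 halving steps.
A3 → A4 → … → A9 after 6 steps.

A9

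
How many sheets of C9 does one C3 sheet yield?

64

Each ISO step halves the sheet: 1 × C3 → 2 × C4 → 4 × C5 → 8 × C6 → …
From C3 to C9 is 6 halving steps: 2^6 = 64.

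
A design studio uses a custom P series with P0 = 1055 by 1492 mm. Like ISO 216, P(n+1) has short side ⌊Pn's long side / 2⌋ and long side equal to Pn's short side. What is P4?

263 × 373 mm

P1: ⌊1492/2⌋ × 1055 = 746 × 1055 mm
P2: ⌊1055/2⌋ × 746 = 527 × 746 mm
P3: ⌊746/2⌋ × 527 = 373 × 527 mm
P4: ⌊527/2⌋ × 373 = 263 × 373 mm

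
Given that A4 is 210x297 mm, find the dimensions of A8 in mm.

A5: ⌊297/2⌋ × 210 = 148 × 210 mm
A6: ⌊210/2⌋ × 148 = 105 × 148 mm
A7: ⌊148/2⌋ × 105 = 74 × 105 mm
A8: ⌊105/2⌋ × 74 = 52 × 74 mm

52 × 74 mm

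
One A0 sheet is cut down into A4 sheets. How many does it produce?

Each ISO step halves the sheet: 1 × A0 → 2 × A1 → 4 × A2 → 8 × A3 → …
From A0 to A4 is 4 halving steps: 2^4 = 16.

16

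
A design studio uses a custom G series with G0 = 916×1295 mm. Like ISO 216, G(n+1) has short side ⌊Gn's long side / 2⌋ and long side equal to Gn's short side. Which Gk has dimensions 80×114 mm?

G0: 916 × 1295 mm
G1: 647 × 916 mm
G2: 458 × 647 mm
G3: 323 × 458 mm
G4: 229 × 323 mm
G5: 161 × 229 mm
G6: 114 × 161 mm
G7: 80 × 114 mm
G8: 57 × 80 mm
→ matches G7.

G7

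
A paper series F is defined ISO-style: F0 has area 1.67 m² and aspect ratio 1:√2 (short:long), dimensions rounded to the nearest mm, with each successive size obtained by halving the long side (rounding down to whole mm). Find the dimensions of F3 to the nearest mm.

384 × 543 mm

Let F0's short side be w mm. w · w√2 = 1.67 m² = 1,670,000 mm², so w ≈ 1086.7 mm and w√2 ≈ 1536.8 mm → F0 = 1087 × 1537 mm.
F1: ⌊1537/2⌋ × 1087 = 768 × 1087 mm
F2: ⌊1087/2⌋ × 768 = 543 × 768 mm
F3: ⌊768/2⌋ × 543 = 384 × 543 mm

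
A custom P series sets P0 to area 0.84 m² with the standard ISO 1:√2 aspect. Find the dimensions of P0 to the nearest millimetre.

771 × 1090 mm

Let the short side be w mm. Then w · w√2 = 0.84 m² = 840,000 mm².
w² = 840,000/√2, so w ≈ 770.7 mm; long side = w√2 ≈ 1089.9 mm.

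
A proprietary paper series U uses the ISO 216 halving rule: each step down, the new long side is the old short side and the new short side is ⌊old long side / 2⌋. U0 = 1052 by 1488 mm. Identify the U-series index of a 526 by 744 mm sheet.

U2

U0: 1052 × 1488 mm
U1: 744 × 1052 mm
U2: 526 × 744 mm
U3: 372 × 526 mm
→ matches U2.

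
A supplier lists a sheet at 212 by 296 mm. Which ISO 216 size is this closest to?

A4 (210 × 297 mm)

Aspect ratio 296/212 ≈ 1.396 (ISO target is √2 ≈ 1.414).
In the A-series (A0 area = 1 m²): A4 = 210 × 297 mm.
Off by 3 mm total — nearest standard size.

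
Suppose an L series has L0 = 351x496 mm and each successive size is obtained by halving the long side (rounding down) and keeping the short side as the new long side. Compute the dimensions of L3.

124 × 175 mm

L1: ⌊496/2⌋ × 351 = 248 × 351 mm
L2: ⌊351/2⌋ × 248 = 175 × 248 mm
L3: ⌊248/2⌋ × 175 = 124 × 175 mm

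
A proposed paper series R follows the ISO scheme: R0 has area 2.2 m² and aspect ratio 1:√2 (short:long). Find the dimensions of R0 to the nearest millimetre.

Let the short side be w mm. Then w · w√2 = 2.2 m² = 2,200,000 mm².
w² = 2,200,000/√2, so w ≈ 1247.3 mm; long side = w√2 ≈ 1763.9 mm.

1247 × 1764 mm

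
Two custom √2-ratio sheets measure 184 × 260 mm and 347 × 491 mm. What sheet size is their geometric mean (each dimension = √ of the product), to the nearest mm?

Short side: √(184 · 347) = √63848 ≈ 252.7 → 253 mm
Long side: √(260 · 491) = √127660 ≈ 357.3 → 357 mm

253 × 357 mm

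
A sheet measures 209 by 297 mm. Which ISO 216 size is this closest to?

A4 (210 × 297 mm)

Aspect ratio 297/209 ≈ 1.421 — close to the ISO √2 ≈ 1.414.
In the A-series (A0 area = 1 m²): A4 = 210 × 297 mm.
Off by 1 mm total — nearest standard size.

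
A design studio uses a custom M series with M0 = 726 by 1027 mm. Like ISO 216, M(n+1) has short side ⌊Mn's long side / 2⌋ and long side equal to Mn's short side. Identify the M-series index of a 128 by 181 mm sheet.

M0: 726 × 1027 mm
M1: 513 × 726 mm
M2: 363 × 513 mm
M3: 256 × 363 mm
M4: 181 × 256 mm
M5: 128 × 181 mm
M6: 90 × 128 mm
→ matches M5.

M5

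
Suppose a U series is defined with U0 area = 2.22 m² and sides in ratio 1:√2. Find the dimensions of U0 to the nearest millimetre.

1253 × 1772 mm

Let the short side be w mm. Then w · w√2 = 2.22 m² = 2,220,000 mm².
w² = 2,220,000/√2, so w ≈ 1252.9 mm; long side = w√2 ≈ 1771.9 mm.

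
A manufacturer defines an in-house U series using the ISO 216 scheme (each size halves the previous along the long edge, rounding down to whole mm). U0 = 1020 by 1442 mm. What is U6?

127 × 180 mm

U1: ⌊1442/2⌋ × 1020 = 721 × 1020 mm
U2: ⌊1020/2⌋ × 721 = 510 × 721 mm
U3: ⌊721/2⌋ × 510 = 360 × 510 mm
U4: ⌊510/2⌋ × 360 = 255 × 360 mm
U5: ⌊360/2⌋ × 255 = 180 × 255 mm
U6: ⌊255/2⌋ × 180 = 127 × 180 mm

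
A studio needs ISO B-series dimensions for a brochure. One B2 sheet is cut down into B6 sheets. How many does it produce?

16

Each ISO step halves the sheet: 1 × B2 → 2 × B3 → 4 × B4 → 8 × B5 → …
From B2 to B6 is 4 halving steps: 2^4 = 16.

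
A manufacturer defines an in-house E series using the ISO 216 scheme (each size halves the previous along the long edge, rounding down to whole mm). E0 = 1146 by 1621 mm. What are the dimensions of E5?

E1: ⌊1621/2⌋ × 1146 = 810 × 1146 mm
E2: ⌊1146/2⌋ × 810 = 573 × 810 mm
E3: ⌊810/2⌋ × 573 = 405 × 573 mm
E4: ⌊573/2⌋ × 405 = 286 × 405 mm
E5: ⌊405/2⌋ × 286 = 202 × 286 mm

202 × 286 mm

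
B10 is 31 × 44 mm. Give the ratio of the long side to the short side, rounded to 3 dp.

1.419

44 / 31 = 1.419
ISO 216 targets √2 ≈ 1.414; the +0.005 deviation is from mm rounding.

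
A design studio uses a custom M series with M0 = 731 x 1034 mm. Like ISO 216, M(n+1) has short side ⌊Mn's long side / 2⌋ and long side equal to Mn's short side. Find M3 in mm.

258 × 365 mm

M1: ⌊1034/2⌋ × 731 = 517 × 731 mm
M2: ⌊731/2⌋ × 517 = 365 × 517 mm
M3: ⌊517/2⌋ × 365 = 258 × 365 mm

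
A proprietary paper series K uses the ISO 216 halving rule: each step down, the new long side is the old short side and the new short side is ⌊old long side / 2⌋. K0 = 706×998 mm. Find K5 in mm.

124 × 176 mm

K1: ⌊998/2⌋ × 706 = 499 × 706 mm
K2: ⌊706/2⌋ × 499 = 353 × 499 mm
K3: ⌊499/2⌋ × 353 = 249 × 353 mm
K4: ⌊353/2⌋ × 249 = 176 × 249 mm
K5: ⌊249/2⌋ × 176 = 124 × 176 mm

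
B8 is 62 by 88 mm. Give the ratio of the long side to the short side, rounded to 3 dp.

88 / 62 = 1.419
ISO 216 targets √2 ≈ 1.414; the +0.005 deviation is from mm rounding.

1.419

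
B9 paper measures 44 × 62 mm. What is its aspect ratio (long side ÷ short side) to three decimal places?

1.409

62 / 44 = 1.409
ISO 216 targets √2 ≈ 1.414; the -0.005 deviation is from mm rounding.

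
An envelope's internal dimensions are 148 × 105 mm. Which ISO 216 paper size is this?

A6 (105 × 148 mm)

Aspect ratio 148/105 ≈ 1.410 — close to the ISO √2 ≈ 1.414.
In the A-series (A0 area = 1 m²): A6 = 105 × 148 mm.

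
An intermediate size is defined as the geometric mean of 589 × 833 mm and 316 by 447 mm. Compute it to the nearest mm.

431 × 610 mm

Short side: √(589 · 316) = √186124 ≈ 431.4 → 431 mm
Long side: √(833 · 447) = √372351 ≈ 610.2 → 610 mm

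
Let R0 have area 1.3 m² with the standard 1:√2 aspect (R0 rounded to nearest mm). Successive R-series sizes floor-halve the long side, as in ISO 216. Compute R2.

479 × 678 mm

Let R0's short side be w mm. w · w√2 = 1.3 m² = 1,300,000 mm², so w ≈ 958.8 mm and w√2 ≈ 1355.9 mm → R0 = 959 × 1356 mm.
R1: ⌊1356/2⌋ × 959 = 678 × 959 mm
R2: ⌊959/2⌋ × 678 = 479 × 678 mm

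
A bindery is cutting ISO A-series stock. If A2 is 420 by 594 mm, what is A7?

A3: ⌊594/2⌋ × 420 = 297 × 420 mm
A4: ⌊420/2⌋ × 297 = 210 × 297 mm
A5: ⌊297/2⌋ × 210 = 148 × 210 mm
A6: ⌊210/2⌋ × 148 = 105 × 148 mm
A7: ⌊148/2⌋ × 105 = 74 × 105 mm

74 × 105 mm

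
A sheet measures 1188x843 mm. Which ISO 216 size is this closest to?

A0 (841 × 1189 mm)

Aspect ratio 1188/843 ≈ 1.409 — close to the ISO √2 ≈ 1.414.
In the A-series (A0 area = 1 m²): A0 = 841 × 1189 mm.
Off by 3 mm total — nearest standard size.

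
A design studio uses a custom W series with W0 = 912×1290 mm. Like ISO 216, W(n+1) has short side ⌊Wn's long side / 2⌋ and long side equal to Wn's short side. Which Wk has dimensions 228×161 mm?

W5

W0: 912 × 1290 mm
W1: 645 × 912 mm
W2: 456 × 645 mm
W3: 322 × 456 mm
W4: 228 × 322 mm
W5: 161 × 228 mm
W6: 114 × 161 mm
→ matches W5.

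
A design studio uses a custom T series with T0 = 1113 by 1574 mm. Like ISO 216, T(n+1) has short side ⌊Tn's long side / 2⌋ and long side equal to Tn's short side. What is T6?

139 × 196 mm

T1 = 787 × 1113 mm (from T0 by 1 halving).
T2: ⌊1113/2⌋ × 787 = 556 × 787 mm
T3: ⌊787/2⌋ × 556 = 393 × 556 mm
T4: ⌊556/2⌋ × 393 = 278 × 393 mm
T5: ⌊393/2⌋ × 278 = 196 × 278 mm
T6: ⌊278/2⌋ × 196 = 139 × 196 mm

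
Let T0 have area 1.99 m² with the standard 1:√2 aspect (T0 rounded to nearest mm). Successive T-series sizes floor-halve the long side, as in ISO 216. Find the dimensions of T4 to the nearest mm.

Let T0's short side be w mm. w · w√2 = 1.99 m² = 1,990,000 mm², so w ≈ 1186.2 mm and w√2 ≈ 1677.6 mm → T0 = 1186 × 1678 mm.
T1: ⌊1678/2⌋ × 1186 = 839 × 1186 mm
T2: ⌊1186/2⌋ × 839 = 593 × 839 mm
T3: ⌊839/2⌋ × 593 = 419 × 593 mm
T4: ⌊593/2⌋ × 419 = 296 × 419 mm

296 × 419 mm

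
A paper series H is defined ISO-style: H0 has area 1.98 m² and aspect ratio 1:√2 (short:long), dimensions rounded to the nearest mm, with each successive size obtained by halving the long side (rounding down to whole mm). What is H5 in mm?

Let H0's short side be w mm. w · w√2 = 1.98 m² = 1,980,000 mm², so w ≈ 1183.2 mm and w√2 ≈ 1673.4 mm → H0 = 1183 × 1673 mm.
H1: ⌊1673/2⌋ × 1183 = 836 × 1183 mm
H2: ⌊1183/2⌋ × 836 = 591 × 836 mm
H3: ⌊836/2⌋ × 591 = 418 × 591 mm
H4: ⌊591/2⌋ × 418 = 295 × 418 mm
H5: ⌊418/2⌋ × 295 = 209 × 295 mm

209 × 295 mm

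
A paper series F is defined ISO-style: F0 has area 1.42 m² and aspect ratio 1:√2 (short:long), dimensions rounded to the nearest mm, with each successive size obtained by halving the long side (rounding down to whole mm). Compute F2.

Let F0's short side be w mm. w · w√2 = 1.42 m² = 1,420,000 mm², so w ≈ 1002.0 mm and w√2 ≈ 1417.1 mm → F0 = 1002 × 1417 mm.
F1: ⌊1417/2⌋ × 1002 = 708 × 1002 mm
F2: ⌊1002/2⌋ × 708 = 501 × 708 mm

501 × 708 mm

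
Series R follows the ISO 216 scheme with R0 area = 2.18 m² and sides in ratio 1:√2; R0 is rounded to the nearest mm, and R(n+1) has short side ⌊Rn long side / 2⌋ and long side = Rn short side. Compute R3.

Let R0's short side be w mm. w · w√2 = 2.18 m² = 2,180,000 mm², so w ≈ 1241.6 mm and w√2 ≈ 1755.8 mm → R0 = 1242 × 1756 mm.
R1: ⌊1756/2⌋ × 1242 = 878 × 1242 mm
R2: ⌊1242/2⌋ × 878 = 621 × 878 mm
R3: ⌊878/2⌋ × 621 = 439 × 621 mm

439 × 621 mm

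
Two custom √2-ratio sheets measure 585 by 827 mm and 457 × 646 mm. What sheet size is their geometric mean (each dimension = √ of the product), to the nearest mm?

Short side: √(585 · 457) = √267345 ≈ 517.1 → 517 mm
Long side: √(827 · 646) = √534242 ≈ 730.9 → 731 mm

517 × 731 mm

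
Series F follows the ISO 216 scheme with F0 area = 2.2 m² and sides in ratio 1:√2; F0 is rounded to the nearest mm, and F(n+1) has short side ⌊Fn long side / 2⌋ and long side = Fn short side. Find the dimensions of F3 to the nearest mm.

Let F0's short side be w mm. w · w√2 = 2.2 m² = 2,200,000 mm², so w ≈ 1247.3 mm and w√2 ≈ 1763.9 mm → F0 = 1247 × 1764 mm.
F1: ⌊1764/2⌋ × 1247 = 882 × 1247 mm
F2: ⌊1247/2⌋ × 882 = 623 × 882 mm
F3: ⌊882/2⌋ × 623 = 441 × 623 mm

441 × 623 mm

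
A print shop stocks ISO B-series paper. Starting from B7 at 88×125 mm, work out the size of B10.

31 × 44 mm

B8: ⌊125/2⌋ × 88 = 62 × 88 mm
B9: ⌊88/2⌋ × 62 = 44 × 62 mm
B10: ⌊62/2⌋ × 44 = 31 × 44 mm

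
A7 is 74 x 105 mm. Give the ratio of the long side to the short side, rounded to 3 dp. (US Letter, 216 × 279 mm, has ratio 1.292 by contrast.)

105 / 74 = 1.419
ISO 216 targets √2 ≈ 1.414; the +0.005 deviation is from mm rounding.

1.419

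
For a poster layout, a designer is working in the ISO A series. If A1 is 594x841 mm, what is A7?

A2: ⌊841/2⌋ × 594 = 420 × 594 mm
A3: ⌊594/2⌋ × 420 = 297 × 420 mm
A4: ⌊420/2⌋ × 297 = 210 × 297 mm
A5: ⌊297/2⌋ × 210 = 148 × 210 mm
A6: ⌊210/2⌋ × 148 = 105 × 148 mm
A7: ⌊148/2⌋ × 105 = 74 × 105 mm

74 × 105 mm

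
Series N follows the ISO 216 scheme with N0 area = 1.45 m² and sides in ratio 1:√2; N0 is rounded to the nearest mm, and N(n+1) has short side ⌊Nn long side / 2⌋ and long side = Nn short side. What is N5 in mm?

Let N0's short side be w mm. w · w√2 = 1.45 m² = 1,450,000 mm², so w ≈ 1012.6 mm and w√2 ≈ 1432.0 mm → N0 = 1013 × 1432 mm.
N1: ⌊1432/2⌋ × 1013 = 716 × 1013 mm
N2: ⌊1013/2⌋ × 716 = 506 × 716 mm
N3: ⌊716/2⌋ × 506 = 358 × 506 mm
N4: ⌊506/2⌋ × 358 = 253 × 358 mm
N5: ⌊358/2⌋ × 253 = 179 × 253 mm

179 × 253 mm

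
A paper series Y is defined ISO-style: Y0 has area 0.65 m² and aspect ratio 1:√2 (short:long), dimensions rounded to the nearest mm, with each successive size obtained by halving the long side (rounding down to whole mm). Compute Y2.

Let Y0's short side be w mm. w · w√2 = 0.65 m² = 650,000 mm², so w ≈ 678.0 mm and w√2 ≈ 958.8 mm → Y0 = 678 × 959 mm.
Y1: ⌊959/2⌋ × 678 = 479 × 678 mm
Y2: ⌊678/2⌋ × 479 = 339 × 479 mm

339 × 479 mm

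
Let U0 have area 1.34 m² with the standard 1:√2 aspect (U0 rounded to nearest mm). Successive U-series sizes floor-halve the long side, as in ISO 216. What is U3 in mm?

344 × 486 mm

Let U0's short side be w mm. w · w√2 = 1.34 m² = 1,340,000 mm², so w ≈ 973.4 mm and w√2 ≈ 1376.6 mm → U0 = 973 × 1377 mm.
U1: ⌊1377/2⌋ × 973 = 688 × 973 mm
U2: ⌊973/2⌋ × 688 = 486 × 688 mm
U3: ⌊688/2⌋ × 486 = 344 × 486 mm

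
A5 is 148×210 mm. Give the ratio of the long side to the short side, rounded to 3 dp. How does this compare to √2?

210 / 148 = 1.419
ISO 216 targets √2 ≈ 1.414; the +0.005 deviation is from mm rounding.

1.419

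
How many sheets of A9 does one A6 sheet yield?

Each ISO step halves the sheet: 1 × A6 → 2 × A7 → 4 × A8 → 8 × A9
From A6 to A9 is 3 halving steps: 2^3 = 8.

8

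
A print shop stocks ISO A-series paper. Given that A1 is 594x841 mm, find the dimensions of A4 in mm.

210 × 297 mm

A2: ⌊841/2⌋ × 594 = 420 × 594 mm
A3: ⌊594/2⌋ × 420 = 297 × 420 mm
A4: ⌊420/2⌋ × 297 = 210 × 297 mm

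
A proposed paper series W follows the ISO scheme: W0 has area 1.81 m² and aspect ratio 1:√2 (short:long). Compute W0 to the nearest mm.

1131 × 1600 mm

Let the short side be w mm. Then w · w√2 = 1.81 m² = 1,810,000 mm².
w² = 1,810,000/√2, so w ≈ 1131.3 mm; long side = w√2 ≈ 1599.9 mm.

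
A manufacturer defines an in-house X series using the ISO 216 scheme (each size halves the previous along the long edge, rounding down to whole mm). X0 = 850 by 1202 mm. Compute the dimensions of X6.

106 × 150 mm

X1: ⌊1202/2⌋ × 850 = 601 × 850 mm
X2: ⌊850/2⌋ × 601 = 425 × 601 mm
X3: ⌊601/2⌋ × 425 = 300 × 425 mm
X4: ⌊425/2⌋ × 300 = 212 × 300 mm
X5: ⌊300/2⌋ × 212 = 150 × 212 mm
X6: ⌊212/2⌋ × 150 = 106 × 150 mm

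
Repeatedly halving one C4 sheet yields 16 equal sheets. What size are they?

C8

16 = 2^4, so 4 halving steps.
C4 → C5 → … → C8 after 4 steps.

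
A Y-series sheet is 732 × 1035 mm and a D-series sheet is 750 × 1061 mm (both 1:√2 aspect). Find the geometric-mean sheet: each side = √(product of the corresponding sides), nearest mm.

Short side: √(732 · 750) = √549000 ≈ 740.9 → 741 mm
Long side: √(1035 · 1061) = √1098135 ≈ 1047.9 → 1048 mm

741 × 1048 mm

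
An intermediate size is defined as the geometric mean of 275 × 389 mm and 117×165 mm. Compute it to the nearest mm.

Short side: √(275 · 117) = √32175 ≈ 179.4 → 179 mm
Long side: √(389 · 165) = √64185 ≈ 253.3 → 253 mm

179 × 253 mm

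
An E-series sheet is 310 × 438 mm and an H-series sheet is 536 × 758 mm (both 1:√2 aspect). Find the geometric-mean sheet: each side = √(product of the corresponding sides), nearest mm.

Short side: √(310 · 536) = √166160 ≈ 407.6 → 408 mm
Long side: √(438 · 758) = √332004 ≈ 576.2 → 576 mm

408 × 576 mm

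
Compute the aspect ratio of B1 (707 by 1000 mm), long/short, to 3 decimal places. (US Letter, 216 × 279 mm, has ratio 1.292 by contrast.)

1.414

1000 / 707 = 1.414
Matches √2 ≈ 1.414 — the ISO 216 defining ratio.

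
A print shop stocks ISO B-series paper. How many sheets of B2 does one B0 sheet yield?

Each ISO step halves the sheet: 1 × B0 → 2 × B1 → 4 × B2
From B0 to B2 is 2 halving steps: 2^2 = 4.

4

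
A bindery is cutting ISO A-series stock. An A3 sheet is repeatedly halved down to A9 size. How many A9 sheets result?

64

Each ISO step halves the sheet: 1 × A3 → 2 × A4 → 4 × A5 → 8 × A6 → …
From A3 to A9 is 6 halving steps: 2^6 = 64.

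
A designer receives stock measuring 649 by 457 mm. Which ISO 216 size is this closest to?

C2 (458 × 648 mm)

Aspect ratio 649/457 ≈ 1.420 — close to the ISO √2 ≈ 1.414.
In the C-series (envelope sizes, between A and B): C2 = 458 × 648 mm.
Off by 2 mm total — nearest standard size.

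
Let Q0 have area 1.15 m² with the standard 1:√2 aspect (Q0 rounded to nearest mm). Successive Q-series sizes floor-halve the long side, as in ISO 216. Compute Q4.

Let Q0's short side be w mm. w · w√2 = 1.15 m² = 1,150,000 mm², so w ≈ 901.8 mm and w√2 ≈ 1275.3 mm → Q0 = 902 × 1275 mm.
Q1: ⌊1275/2⌋ × 902 = 637 × 902 mm
Q2: ⌊902/2⌋ × 637 = 451 × 637 mm
Q3: ⌊637/2⌋ × 451 = 318 × 451 mm
Q4: ⌊451/2⌋ × 318 = 225 × 318 mm

225 × 318 mm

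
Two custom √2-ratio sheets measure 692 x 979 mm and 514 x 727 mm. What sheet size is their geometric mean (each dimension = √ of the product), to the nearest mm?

596 × 844 mm

Short side: √(692 · 514) = √355688 ≈ 596.4 → 596 mm
Long side: √(979 · 727) = √711733 ≈ 843.6 → 844 mm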